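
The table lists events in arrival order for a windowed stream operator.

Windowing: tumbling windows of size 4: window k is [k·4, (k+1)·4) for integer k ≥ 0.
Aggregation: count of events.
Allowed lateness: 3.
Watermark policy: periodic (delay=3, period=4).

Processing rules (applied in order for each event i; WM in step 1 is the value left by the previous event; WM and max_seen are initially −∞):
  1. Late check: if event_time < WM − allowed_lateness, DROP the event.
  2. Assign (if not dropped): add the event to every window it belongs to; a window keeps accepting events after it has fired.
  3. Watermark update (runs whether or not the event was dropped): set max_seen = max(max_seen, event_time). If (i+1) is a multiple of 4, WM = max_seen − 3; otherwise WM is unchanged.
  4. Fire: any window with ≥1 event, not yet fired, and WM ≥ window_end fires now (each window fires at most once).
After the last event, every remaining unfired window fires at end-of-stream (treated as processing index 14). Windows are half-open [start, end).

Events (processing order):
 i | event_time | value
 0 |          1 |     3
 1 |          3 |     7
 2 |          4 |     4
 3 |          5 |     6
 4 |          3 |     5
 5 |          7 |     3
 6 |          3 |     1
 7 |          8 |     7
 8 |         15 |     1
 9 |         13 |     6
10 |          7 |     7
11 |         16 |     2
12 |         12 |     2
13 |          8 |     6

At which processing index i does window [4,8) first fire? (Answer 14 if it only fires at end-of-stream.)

i=0 t=1 v=3: → [0,4); WM=−∞
i=1 t=3 v=7: → [0,4); WM=−∞
i=2 t=4 v=4: → [4,8); WM=−∞
i=3 t=5 v=6: → [4,8); WM=2
i=4 t=3 v=5: → [0,4); WM=2
i=5 t=7 v=3: → [4,8); WM=2
i=6 t=3 v=1: → [0,4); WM=2
i=7 t=8 v=7: → [8,12); WM=5; [0,4) fires=4
i=8 t=15 v=1: → [12,16); WM=5
i=9 t=13 v=6: → [12,16); WM=5
i=10 t=7 v=7: → [4,8); WM=5
i=11 t=16 v=2: → [16,20); WM=13; [4,8) fires=4 [8,12) fires=1
i=12 t=12 v=2: → [12,16); WM=13
i=13 t=8 v=6: DROP (t<13-3); WM=13

11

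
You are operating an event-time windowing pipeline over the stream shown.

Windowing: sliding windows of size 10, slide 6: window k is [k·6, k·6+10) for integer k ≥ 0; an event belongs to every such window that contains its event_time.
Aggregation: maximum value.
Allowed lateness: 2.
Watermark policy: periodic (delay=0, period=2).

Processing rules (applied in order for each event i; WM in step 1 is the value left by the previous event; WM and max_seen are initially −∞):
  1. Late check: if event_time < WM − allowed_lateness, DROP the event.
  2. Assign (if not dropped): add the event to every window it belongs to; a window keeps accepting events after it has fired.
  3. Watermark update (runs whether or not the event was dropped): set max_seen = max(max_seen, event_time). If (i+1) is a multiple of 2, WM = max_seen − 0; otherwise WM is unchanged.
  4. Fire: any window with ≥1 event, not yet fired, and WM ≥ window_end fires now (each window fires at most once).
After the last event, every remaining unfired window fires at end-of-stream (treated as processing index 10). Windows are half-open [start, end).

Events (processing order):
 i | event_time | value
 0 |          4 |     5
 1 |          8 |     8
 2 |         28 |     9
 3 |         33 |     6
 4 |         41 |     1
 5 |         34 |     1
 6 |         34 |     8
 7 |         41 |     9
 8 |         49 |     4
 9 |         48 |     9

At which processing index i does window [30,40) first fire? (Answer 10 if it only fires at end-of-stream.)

5

i=0 t=4 v=5: → [0,10); WM=−∞
i=1 t=8 v=8: → [6,16),[0,10); WM=8
i=2 t=28 v=9: → [24,34); WM=8
i=3 t=33 v=6: → [30,40),[24,34); WM=33; [0,10) fires=8 [6,16) fires=8
i=4 t=41 v=1: → [36,46); WM=33
i=5 t=34 v=1: → [30,40); WM=41; [24,34) fires=9 [30,40) fires=6
i=6 t=34 v=8: DROP (t<41-2); WM=41
i=7 t=41 v=9: → [36,46); WM=41
i=8 t=49 v=4: → [48,58),[42,52); WM=41
i=9 t=48 v=9: → [48,58),[42,52); WM=49; [36,46) fires=9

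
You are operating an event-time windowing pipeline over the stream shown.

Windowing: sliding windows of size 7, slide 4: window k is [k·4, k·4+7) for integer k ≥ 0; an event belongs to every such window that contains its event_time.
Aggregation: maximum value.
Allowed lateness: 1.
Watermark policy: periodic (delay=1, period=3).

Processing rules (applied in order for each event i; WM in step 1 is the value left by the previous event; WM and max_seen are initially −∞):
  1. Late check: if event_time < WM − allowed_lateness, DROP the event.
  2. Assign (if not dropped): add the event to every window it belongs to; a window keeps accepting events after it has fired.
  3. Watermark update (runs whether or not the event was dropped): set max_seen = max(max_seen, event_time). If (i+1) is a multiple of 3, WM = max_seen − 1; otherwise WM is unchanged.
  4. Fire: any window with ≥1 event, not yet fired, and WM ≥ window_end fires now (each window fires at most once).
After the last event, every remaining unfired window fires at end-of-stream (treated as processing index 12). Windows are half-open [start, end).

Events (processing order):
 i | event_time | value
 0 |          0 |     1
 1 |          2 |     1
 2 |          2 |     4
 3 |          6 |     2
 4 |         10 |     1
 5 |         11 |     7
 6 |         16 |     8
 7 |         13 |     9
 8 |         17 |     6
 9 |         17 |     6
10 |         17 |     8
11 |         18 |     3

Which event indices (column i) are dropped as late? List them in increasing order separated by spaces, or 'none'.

none

i=0 t=0 v=1: → [0,7); WM=−∞
i=1 t=2 v=1: → [0,7); WM=−∞
i=2 t=2 v=4: → [0,7); WM=1
i=3 t=6 v=2: → [4,11),[0,7); WM=1
i=4 t=10 v=1: → [8,15),[4,11); WM=1
i=5 t=11 v=7: → [8,15); WM=10; [0,7) fires=4
i=6 t=16 v=8: → [16,23),[12,19); WM=10
i=7 t=13 v=9: → [12,19),[8,15); WM=10
i=8 t=17 v=6: → [16,23),[12,19); WM=16; [4,11) fires=2 [8,15) fires=9
i=9 t=17 v=6: → [16,23),[12,19); WM=16
i=10 t=17 v=8: → [16,23),[12,19); WM=16
i=11 t=18 v=3: → [16,23),[12,19); WM=17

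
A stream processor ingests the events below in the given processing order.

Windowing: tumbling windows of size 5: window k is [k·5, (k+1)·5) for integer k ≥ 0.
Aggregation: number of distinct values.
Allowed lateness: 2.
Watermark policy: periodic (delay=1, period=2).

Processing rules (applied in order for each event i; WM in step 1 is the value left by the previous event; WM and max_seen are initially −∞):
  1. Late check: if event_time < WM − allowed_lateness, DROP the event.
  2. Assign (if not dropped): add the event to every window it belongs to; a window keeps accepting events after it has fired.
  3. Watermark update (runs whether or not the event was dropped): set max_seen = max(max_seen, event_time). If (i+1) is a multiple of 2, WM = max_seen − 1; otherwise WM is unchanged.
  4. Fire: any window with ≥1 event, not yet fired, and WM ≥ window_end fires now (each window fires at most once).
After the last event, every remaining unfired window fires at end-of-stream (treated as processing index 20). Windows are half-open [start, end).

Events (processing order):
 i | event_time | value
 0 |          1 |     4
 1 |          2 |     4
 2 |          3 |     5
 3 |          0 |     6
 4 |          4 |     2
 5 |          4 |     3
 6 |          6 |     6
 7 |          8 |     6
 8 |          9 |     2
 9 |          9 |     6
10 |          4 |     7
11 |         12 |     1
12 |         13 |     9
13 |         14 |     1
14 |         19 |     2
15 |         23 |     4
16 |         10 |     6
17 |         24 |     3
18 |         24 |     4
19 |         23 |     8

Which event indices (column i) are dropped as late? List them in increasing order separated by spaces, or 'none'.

10 16

i=0 t=1 v=4: → [0,5); WM=−∞
i=1 t=2 v=4: → [0,5); WM=1
i=2 t=3 v=5: → [0,5); WM=1
i=3 t=0 v=6: → [0,5); WM=2
i=4 t=4 v=2: → [0,5); WM=2
i=5 t=4 v=3: → [0,5); WM=3
i=6 t=6 v=6: → [5,10); WM=3
i=7 t=8 v=6: → [5,10); WM=7; [0,5) fires=5
i=8 t=9 v=2: → [5,10); WM=7
i=9 t=9 v=6: → [5,10); WM=8
i=10 t=4 v=7: DROP (t<8-2); WM=8
i=11 t=12 v=1: → [10,15); WM=11; [5,10) fires=2
i=12 t=13 v=9: → [10,15); WM=11
i=13 t=14 v=1: → [10,15); WM=13
i=14 t=19 v=2: → [15,20); WM=13
i=15 t=23 v=4: → [20,25); WM=22; [10,15) fires=2 [15,20) fires=1
i=16 t=10 v=6: DROP (t<22-2); WM=22
i=17 t=24 v=3: → [20,25); WM=23
i=18 t=24 v=4: → [20,25); WM=23
i=19 t=23 v=8: → [20,25); WM=23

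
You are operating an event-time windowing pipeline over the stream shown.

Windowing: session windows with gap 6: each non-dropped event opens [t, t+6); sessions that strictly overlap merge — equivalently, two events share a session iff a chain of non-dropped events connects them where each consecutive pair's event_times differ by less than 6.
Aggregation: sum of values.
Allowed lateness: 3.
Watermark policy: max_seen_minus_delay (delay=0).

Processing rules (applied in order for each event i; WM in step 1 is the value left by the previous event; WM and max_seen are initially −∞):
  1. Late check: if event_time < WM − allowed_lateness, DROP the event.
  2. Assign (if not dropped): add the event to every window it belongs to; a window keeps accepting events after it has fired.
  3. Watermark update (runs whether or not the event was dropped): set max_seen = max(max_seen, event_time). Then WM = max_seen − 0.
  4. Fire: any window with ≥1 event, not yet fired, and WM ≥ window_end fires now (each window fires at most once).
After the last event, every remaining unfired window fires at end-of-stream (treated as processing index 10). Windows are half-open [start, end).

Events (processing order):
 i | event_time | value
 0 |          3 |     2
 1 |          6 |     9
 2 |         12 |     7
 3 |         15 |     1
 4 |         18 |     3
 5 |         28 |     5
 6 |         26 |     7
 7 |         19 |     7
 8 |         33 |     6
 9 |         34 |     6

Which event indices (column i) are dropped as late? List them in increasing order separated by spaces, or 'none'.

7

i=0 t=3 v=2: → [3,9); WM=3
i=1 t=6 v=9: → [3,12); WM=6
i=2 t=12 v=7: → [12,18); WM=12
i=3 t=15 v=1: → [12,21); WM=15
i=4 t=18 v=3: → [12,24); WM=18
i=5 t=28 v=5: → [28,34); WM=28
i=6 t=26 v=7: → [26,34); WM=28
i=7 t=19 v=7: DROP (t<28-3); WM=28
i=8 t=33 v=6: → [26,39); WM=33
i=9 t=34 v=6: → [26,40); WM=34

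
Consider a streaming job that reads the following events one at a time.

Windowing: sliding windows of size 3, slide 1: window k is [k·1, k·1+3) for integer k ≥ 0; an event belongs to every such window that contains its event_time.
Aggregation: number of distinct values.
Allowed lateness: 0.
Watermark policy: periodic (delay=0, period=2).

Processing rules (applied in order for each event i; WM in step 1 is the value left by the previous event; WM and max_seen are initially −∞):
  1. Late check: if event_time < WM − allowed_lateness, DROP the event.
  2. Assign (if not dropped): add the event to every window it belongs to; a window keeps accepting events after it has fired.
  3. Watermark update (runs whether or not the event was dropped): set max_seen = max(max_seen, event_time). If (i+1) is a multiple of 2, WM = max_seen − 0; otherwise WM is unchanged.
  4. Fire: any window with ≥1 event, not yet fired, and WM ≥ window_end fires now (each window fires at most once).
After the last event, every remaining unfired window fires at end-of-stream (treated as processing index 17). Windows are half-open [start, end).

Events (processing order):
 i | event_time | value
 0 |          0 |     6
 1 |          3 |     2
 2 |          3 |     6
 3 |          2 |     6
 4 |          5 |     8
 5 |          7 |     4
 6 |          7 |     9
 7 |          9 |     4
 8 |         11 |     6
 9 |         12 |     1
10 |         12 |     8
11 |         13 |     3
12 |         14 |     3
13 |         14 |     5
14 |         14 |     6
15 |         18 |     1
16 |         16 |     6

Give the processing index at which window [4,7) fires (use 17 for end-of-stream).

i=0 t=0 v=6: → [0,3); WM=−∞
i=1 t=3 v=2: → [3,6),[2,5),[1,4); WM=3; [0,3) fires=1
i=2 t=3 v=6: → [3,6),[2,5),[1,4); WM=3
i=3 t=2 v=6: DROP (t<3-0); WM=3
i=4 t=5 v=8: → [5,8),[4,7),[3,6); WM=3
i=5 t=7 v=4: → [7,10),[6,9),[5,8); WM=7; [1,4) fires=2 [2,5) fires=2 [3,6) fires=3 [4,7) fires=1
i=6 t=7 v=9: → [7,10),[6,9),[5,8); WM=7
i=7 t=9 v=4: → [9,12),[8,11),[7,10); WM=9; [5,8) fires=3 [6,9) fires=2
i=8 t=11 v=6: → [11,14),[10,13),[9,12); WM=9
i=9 t=12 v=1: → [12,15),[11,14),[10,13); WM=12; [7,10) fires=2 [8,11) fires=1 [9,12) fires=2
i=10 t=12 v=8: → [12,15),[11,14),[10,13); WM=12
i=11 t=13 v=3: → [13,16),[12,15),[11,14); WM=13; [10,13) fires=3
i=12 t=14 v=3: → [14,17),[13,16),[12,15); WM=13
i=13 t=14 v=5: → [14,17),[13,16),[12,15); WM=14; [11,14) fires=4
i=14 t=14 v=6: → [14,17),[13,16),[12,15); WM=14
i=15 t=18 v=1: → [18,21),[17,20),[16,19); WM=18; [12,15) fires=5 [13,16) fires=3 [14,17) fires=3
i=16 t=16 v=6: DROP (t<18-0); WM=18

5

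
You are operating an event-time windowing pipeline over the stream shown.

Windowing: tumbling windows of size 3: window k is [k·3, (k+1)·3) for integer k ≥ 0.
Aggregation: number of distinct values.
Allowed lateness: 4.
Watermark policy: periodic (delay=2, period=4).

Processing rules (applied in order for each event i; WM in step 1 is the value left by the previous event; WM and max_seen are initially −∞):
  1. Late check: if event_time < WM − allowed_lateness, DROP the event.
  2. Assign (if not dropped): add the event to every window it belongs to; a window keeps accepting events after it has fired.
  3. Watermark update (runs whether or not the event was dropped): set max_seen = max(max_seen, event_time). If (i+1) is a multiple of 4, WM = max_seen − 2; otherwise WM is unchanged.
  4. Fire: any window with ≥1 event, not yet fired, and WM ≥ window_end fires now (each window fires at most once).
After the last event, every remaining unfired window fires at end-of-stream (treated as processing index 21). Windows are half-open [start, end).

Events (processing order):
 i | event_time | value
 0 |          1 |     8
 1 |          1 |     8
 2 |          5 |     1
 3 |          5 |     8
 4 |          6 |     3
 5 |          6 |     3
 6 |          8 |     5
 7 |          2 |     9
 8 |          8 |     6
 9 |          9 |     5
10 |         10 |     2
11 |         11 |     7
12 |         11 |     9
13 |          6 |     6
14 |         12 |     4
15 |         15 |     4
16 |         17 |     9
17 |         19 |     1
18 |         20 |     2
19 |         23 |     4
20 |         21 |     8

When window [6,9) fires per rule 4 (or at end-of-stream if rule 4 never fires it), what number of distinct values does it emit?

3

i=0 t=1 v=8: → [0,3); WM=−∞
i=1 t=1 v=8: → [0,3); WM=−∞
i=2 t=5 v=1: → [3,6); WM=−∞
i=3 t=5 v=8: → [3,6); WM=3; [0,3) fires=1
i=4 t=6 v=3: → [6,9); WM=3
i=5 t=6 v=3: → [6,9); WM=3
i=6 t=8 v=5: → [6,9); WM=3
i=7 t=2 v=9: → [0,3); WM=6; [3,6) fires=2
i=8 t=8 v=6: → [6,9); WM=6
i=9 t=9 v=5: → [9,12); WM=6
i=10 t=10 v=2: → [9,12); WM=6
i=11 t=11 v=7: → [9,12); WM=9; [6,9) fires=3
i=12 t=11 v=9: → [9,12); WM=9
i=13 t=6 v=6: → [6,9); WM=9
i=14 t=12 v=4: → [12,15); WM=9
i=15 t=15 v=4: → [15,18); WM=13; [9,12) fires=4
i=16 t=17 v=9: → [15,18); WM=13
i=17 t=19 v=1: → [18,21); WM=13
i=18 t=20 v=2: → [18,21); WM=13
i=19 t=23 v=4: → [21,24); WM=21; [12,15) fires=1 [15,18) fires=2 [18,21) fires=2
i=20 t=21 v=8: → [21,24); WM=21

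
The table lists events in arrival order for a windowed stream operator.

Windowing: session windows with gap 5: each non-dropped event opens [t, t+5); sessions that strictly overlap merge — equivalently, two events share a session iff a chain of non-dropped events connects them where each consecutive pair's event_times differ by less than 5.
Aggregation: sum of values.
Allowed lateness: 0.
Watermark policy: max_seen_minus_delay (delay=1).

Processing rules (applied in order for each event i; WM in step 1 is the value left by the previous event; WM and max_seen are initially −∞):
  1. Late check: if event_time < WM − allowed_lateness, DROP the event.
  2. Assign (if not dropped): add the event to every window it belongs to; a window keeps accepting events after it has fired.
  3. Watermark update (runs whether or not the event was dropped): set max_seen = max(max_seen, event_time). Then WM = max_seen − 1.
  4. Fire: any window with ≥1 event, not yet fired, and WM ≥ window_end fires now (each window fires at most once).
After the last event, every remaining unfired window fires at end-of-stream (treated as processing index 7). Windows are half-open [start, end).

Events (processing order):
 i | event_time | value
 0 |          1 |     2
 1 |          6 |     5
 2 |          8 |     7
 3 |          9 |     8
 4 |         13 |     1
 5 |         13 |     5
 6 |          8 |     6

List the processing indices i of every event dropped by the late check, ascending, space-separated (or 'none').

6

i=0 t=1 v=2: → [1,6); WM=0
i=1 t=6 v=5: → [6,11); WM=5
i=2 t=8 v=7: → [6,13); WM=7
i=3 t=9 v=8: → [6,14); WM=8
i=4 t=13 v=1: → [6,18); WM=12
i=5 t=13 v=5: → [6,18); WM=12
i=6 t=8 v=6: DROP (t<12-0); WM=12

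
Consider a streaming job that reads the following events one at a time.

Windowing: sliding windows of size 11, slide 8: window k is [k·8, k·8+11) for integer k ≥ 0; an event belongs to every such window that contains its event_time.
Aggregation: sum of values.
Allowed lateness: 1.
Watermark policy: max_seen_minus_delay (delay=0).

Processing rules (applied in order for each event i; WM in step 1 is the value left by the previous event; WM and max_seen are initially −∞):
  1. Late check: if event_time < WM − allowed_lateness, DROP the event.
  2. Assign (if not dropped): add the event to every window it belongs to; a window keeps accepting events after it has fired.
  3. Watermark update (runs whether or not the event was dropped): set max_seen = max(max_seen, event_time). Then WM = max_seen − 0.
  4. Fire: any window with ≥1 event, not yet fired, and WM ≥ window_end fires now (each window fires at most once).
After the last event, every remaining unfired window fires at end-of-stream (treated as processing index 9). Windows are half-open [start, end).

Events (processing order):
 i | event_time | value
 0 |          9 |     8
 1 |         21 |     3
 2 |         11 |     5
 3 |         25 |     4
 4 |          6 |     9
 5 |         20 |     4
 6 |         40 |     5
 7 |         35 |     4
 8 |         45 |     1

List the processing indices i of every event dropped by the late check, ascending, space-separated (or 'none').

2 4 5 7

i=0 t=9 v=8: → [8,19),[0,11); WM=9
i=1 t=21 v=3: → [16,27); WM=21; [0,11) fires=8 [8,19) fires=8
i=2 t=11 v=5: DROP (t<21-1); WM=21
i=3 t=25 v=4: → [24,35),[16,27); WM=25
i=4 t=6 v=9: DROP (t<25-1); WM=25
i=5 t=20 v=4: DROP (t<25-1); WM=25
i=6 t=40 v=5: → [40,51),[32,43); WM=40; [16,27) fires=7 [24,35) fires=4
i=7 t=35 v=4: DROP (t<40-1); WM=40
i=8 t=45 v=1: → [40,51); WM=45; [32,43) fires=5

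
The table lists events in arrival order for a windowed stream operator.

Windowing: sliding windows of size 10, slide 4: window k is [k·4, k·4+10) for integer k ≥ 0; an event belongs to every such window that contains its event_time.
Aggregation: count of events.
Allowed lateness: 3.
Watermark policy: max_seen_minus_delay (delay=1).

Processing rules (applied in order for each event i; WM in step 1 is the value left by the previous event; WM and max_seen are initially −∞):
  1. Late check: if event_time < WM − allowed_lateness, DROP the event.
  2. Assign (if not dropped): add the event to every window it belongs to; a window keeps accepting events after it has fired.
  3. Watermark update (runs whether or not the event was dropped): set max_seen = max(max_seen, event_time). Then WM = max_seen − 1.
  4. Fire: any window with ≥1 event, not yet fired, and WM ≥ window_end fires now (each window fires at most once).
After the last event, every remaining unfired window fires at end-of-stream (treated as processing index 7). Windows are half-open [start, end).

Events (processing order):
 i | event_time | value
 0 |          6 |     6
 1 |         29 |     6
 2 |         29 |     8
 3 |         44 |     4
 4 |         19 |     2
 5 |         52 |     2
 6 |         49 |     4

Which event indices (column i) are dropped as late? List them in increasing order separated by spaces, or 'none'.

i=0 t=6 v=6: → [4,14),[0,10); WM=5
i=1 t=29 v=6: → [28,38),[24,34),[20,30); WM=28; [0,10) fires=1 [4,14) fires=1
i=2 t=29 v=8: → [28,38),[24,34),[20,30); WM=28
i=3 t=44 v=4: → [44,54),[40,50),[36,46); WM=43; [20,30) fires=2 [24,34) fires=2 [28,38) fires=2
i=4 t=19 v=2: DROP (t<43-3); WM=43
i=5 t=52 v=2: → [52,62),[48,58),[44,54); WM=51; [36,46) fires=1 [40,50) fires=1
i=6 t=49 v=4: → [48,58),[44,54),[40,50); WM=51

4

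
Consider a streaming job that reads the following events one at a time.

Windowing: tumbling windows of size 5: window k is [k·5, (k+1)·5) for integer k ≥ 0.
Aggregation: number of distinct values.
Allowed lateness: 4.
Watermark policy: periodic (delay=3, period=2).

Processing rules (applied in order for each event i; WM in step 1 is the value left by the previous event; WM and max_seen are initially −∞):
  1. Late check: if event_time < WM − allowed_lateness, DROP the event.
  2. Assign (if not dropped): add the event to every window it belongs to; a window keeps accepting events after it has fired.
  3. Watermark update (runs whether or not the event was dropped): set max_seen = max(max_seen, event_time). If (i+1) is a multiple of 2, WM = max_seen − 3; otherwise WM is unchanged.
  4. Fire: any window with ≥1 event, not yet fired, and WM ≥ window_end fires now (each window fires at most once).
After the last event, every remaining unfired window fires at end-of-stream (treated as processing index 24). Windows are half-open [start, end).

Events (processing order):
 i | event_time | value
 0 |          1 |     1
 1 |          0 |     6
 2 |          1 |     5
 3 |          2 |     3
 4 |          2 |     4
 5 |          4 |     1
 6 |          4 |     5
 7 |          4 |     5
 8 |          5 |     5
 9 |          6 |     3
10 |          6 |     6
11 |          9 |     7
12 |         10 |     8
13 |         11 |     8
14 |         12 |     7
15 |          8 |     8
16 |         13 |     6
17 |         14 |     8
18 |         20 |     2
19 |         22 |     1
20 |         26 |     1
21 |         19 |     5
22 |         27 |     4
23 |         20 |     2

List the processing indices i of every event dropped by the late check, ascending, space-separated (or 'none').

i=0 t=1 v=1: → [0,5); WM=−∞
i=1 t=0 v=6: → [0,5); WM=-2
i=2 t=1 v=5: → [0,5); WM=-2
i=3 t=2 v=3: → [0,5); WM=-1
i=4 t=2 v=4: → [0,5); WM=-1
i=5 t=4 v=1: → [0,5); WM=1
i=6 t=4 v=5: → [0,5); WM=1
i=7 t=4 v=5: → [0,5); WM=1
i=8 t=5 v=5: → [5,10); WM=1
i=9 t=6 v=3: → [5,10); WM=3
i=10 t=6 v=6: → [5,10); WM=3
i=11 t=9 v=7: → [5,10); WM=6; [0,5) fires=5
i=12 t=10 v=8: → [10,15); WM=6
i=13 t=11 v=8: → [10,15); WM=8
i=14 t=12 v=7: → [10,15); WM=8
i=15 t=8 v=8: → [5,10); WM=9
i=16 t=13 v=6: → [10,15); WM=9
i=17 t=14 v=8: → [10,15); WM=11; [5,10) fires=5
i=18 t=20 v=2: → [20,25); WM=11
i=19 t=22 v=1: → [20,25); WM=19; [10,15) fires=3
i=20 t=26 v=1: → [25,30); WM=19
i=21 t=19 v=5: → [15,20); WM=23; [15,20) fires=1
i=22 t=27 v=4: → [25,30); WM=23
i=23 t=20 v=2: → [20,25); WM=24

none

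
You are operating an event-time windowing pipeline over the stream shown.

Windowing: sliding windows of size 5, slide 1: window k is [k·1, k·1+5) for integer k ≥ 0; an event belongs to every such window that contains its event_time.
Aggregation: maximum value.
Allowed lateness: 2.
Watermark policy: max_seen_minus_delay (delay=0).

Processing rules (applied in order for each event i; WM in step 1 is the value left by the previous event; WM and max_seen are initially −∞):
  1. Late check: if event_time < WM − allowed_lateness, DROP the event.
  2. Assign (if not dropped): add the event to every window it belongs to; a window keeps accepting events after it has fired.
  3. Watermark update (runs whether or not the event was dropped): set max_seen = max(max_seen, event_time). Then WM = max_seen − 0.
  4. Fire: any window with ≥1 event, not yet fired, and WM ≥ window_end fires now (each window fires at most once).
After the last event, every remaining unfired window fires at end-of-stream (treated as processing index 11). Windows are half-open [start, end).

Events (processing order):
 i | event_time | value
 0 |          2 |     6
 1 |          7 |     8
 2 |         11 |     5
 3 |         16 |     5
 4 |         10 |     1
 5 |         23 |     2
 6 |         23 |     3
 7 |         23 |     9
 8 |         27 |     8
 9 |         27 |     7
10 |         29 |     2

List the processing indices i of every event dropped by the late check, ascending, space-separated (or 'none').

4

i=0 t=2 v=6: → [2,7),[1,6),[0,5); WM=2
i=1 t=7 v=8: → [7,12),[6,11),[5,10),[4,9),[3,8); WM=7; [0,5) fires=6 [1,6) fires=6 [2,7) fires=6
i=2 t=11 v=5: → [11,16),[10,15),[9,14),[8,13),[7,12); WM=11; [3,8) fires=8 [4,9) fires=8 [5,10) fires=8 [6,11) fires=8
i=3 t=16 v=5: → [16,21),[15,20),[14,19),[13,18),[12,17); WM=16; [7,12) fires=8 [8,13) fires=5 [9,14) fires=5 [10,15) fires=5 [11,16) fires=5
i=4 t=10 v=1: DROP (t<16-2); WM=16
i=5 t=23 v=2: → [23,28),[22,27),[21,26),[20,25),[19,24); WM=23; [12,17) fires=5 [13,18) fires=5 [14,19) fires=5 [15,20) fires=5 [16,21) fires=5
i=6 t=23 v=3: → [23,28),[22,27),[21,26),[20,25),[19,24); WM=23
i=7 t=23 v=9: → [23,28),[22,27),[21,26),[20,25),[19,24); WM=23
i=8 t=27 v=8: → [27,32),[26,31),[25,30),[24,29),[23,28); WM=27; [19,24) fires=9 [20,25) fires=9 [21,26) fires=9 [22,27) fires=9
i=9 t=27 v=7: → [27,32),[26,31),[25,30),[24,29),[23,28); WM=27
i=10 t=29 v=2: → [29,34),[28,33),[27,32),[26,31),[25,30); WM=29; [23,28) fires=9 [24,29) fires=8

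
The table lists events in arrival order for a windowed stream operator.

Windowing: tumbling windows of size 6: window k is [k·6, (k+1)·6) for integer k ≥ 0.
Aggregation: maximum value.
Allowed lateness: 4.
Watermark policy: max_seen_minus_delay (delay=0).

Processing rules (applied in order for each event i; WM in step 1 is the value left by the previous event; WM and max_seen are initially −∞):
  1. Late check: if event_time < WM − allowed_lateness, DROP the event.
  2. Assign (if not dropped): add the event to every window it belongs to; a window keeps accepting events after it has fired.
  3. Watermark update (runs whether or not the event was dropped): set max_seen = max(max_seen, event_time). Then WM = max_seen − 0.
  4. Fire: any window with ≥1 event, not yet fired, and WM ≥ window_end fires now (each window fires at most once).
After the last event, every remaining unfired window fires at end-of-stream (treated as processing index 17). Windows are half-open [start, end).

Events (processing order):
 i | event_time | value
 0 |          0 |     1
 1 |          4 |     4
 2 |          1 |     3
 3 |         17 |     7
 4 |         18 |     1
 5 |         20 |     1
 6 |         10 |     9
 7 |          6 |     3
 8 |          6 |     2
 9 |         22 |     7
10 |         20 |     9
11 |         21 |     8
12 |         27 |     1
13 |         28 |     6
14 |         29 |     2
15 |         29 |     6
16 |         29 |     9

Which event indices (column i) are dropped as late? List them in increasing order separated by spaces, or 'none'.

i=0 t=0 v=1: → [0,6); WM=0
i=1 t=4 v=4: → [0,6); WM=4
i=2 t=1 v=3: → [0,6); WM=4
i=3 t=17 v=7: → [12,18); WM=17; [0,6) fires=4
i=4 t=18 v=1: → [18,24); WM=18; [12,18) fires=7
i=5 t=20 v=1: → [18,24); WM=20
i=6 t=10 v=9: DROP (t<20-4); WM=20
i=7 t=6 v=3: DROP (t<20-4); WM=20
i=8 t=6 v=2: DROP (t<20-4); WM=20
i=9 t=22 v=7: → [18,24); WM=22
i=10 t=20 v=9: → [18,24); WM=22
i=11 t=21 v=8: → [18,24); WM=22
i=12 t=27 v=1: → [24,30); WM=27; [18,24) fires=9
i=13 t=28 v=6: → [24,30); WM=28
i=14 t=29 v=2: → [24,30); WM=29
i=15 t=29 v=6: → [24,30); WM=29
i=16 t=29 v=9: → [24,30); WM=29

6 7 8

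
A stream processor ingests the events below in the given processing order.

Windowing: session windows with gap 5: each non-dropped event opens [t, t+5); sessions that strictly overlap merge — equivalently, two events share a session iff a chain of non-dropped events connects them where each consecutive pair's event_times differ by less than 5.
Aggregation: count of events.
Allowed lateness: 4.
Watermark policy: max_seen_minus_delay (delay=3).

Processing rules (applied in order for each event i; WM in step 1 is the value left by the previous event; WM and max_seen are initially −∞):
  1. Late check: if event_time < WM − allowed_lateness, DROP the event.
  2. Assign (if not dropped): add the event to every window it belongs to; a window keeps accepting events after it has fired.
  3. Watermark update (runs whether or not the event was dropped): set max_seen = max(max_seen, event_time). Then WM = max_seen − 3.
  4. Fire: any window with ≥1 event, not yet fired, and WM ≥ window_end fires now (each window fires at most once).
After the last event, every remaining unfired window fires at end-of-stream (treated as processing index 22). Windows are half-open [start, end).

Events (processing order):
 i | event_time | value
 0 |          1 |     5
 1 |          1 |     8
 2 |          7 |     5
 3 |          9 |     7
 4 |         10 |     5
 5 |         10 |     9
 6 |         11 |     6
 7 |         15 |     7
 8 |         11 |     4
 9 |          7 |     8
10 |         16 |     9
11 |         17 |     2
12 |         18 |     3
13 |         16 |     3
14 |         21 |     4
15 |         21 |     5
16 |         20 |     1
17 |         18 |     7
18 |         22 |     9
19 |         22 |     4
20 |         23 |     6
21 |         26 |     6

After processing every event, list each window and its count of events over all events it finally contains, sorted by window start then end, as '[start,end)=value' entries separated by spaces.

i=0 t=1 v=5: → [1,6); WM=-2
i=1 t=1 v=8: → [1,6); WM=-2
i=2 t=7 v=5: → [7,12); WM=4
i=3 t=9 v=7: → [7,14); WM=6
i=4 t=10 v=5: → [7,15); WM=7
i=5 t=10 v=9: → [7,15); WM=7
i=6 t=11 v=6: → [7,16); WM=8
i=7 t=15 v=7: → [7,20); WM=12
i=8 t=11 v=4: → [7,20); WM=12
i=9 t=7 v=8: DROP (t<12-4); WM=12
i=10 t=16 v=9: → [7,21); WM=13
i=11 t=17 v=2: → [7,22); WM=14
i=12 t=18 v=3: → [7,23); WM=15
i=13 t=16 v=3: → [7,23); WM=15
i=14 t=21 v=4: → [7,26); WM=18
i=15 t=21 v=5: → [7,26); WM=18
i=16 t=20 v=1: → [7,26); WM=18
i=17 t=18 v=7: → [7,26); WM=18
i=18 t=22 v=9: → [7,27); WM=19
i=19 t=22 v=4: → [7,27); WM=19
i=20 t=23 v=6: → [7,28); WM=20
i=21 t=26 v=6: → [7,31); WM=23

[1,6)=2 [7,31)=19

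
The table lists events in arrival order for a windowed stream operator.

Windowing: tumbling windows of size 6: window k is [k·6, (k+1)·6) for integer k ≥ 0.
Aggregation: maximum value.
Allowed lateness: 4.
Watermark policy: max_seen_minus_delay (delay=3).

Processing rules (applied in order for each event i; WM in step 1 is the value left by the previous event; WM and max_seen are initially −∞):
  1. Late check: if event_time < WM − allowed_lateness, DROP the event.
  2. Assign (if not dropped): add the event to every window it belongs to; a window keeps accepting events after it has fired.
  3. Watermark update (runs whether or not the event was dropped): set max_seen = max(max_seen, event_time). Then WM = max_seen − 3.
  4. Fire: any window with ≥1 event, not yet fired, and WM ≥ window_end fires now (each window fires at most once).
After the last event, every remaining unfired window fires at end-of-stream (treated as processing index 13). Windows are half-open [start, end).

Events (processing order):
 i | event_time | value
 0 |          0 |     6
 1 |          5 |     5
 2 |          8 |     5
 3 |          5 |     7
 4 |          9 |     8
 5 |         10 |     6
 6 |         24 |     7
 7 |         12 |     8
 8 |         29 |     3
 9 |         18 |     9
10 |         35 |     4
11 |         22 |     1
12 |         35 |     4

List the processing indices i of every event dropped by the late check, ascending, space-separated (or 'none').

i=0 t=0 v=6: → [0,6); WM=-3
i=1 t=5 v=5: → [0,6); WM=2
i=2 t=8 v=5: → [6,12); WM=5
i=3 t=5 v=7: → [0,6); WM=5
i=4 t=9 v=8: → [6,12); WM=6; [0,6) fires=7
i=5 t=10 v=6: → [6,12); WM=7
i=6 t=24 v=7: → [24,30); WM=21; [6,12) fires=8
i=7 t=12 v=8: DROP (t<21-4); WM=21
i=8 t=29 v=3: → [24,30); WM=26
i=9 t=18 v=9: DROP (t<26-4); WM=26
i=10 t=35 v=4: → [30,36); WM=32; [24,30) fires=7
i=11 t=22 v=1: DROP (t<32-4); WM=32
i=12 t=35 v=4: → [30,36); WM=32

7 9 11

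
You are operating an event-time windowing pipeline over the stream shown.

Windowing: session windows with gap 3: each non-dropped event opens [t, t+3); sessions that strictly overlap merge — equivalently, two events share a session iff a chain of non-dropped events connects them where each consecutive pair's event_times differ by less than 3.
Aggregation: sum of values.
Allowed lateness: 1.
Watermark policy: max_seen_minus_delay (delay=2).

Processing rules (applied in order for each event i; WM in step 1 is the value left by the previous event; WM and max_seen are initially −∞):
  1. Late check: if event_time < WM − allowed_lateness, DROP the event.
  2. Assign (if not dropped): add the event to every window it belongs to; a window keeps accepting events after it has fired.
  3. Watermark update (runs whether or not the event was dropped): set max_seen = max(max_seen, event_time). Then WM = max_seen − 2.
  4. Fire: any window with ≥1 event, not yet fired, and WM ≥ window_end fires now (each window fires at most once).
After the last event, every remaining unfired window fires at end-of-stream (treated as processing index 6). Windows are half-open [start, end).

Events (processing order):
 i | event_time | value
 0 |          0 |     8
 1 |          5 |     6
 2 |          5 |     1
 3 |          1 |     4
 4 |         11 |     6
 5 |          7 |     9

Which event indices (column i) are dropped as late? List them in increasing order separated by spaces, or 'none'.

3 5

i=0 t=0 v=8: → [0,3); WM=-2
i=1 t=5 v=6: → [5,8); WM=3
i=2 t=5 v=1: → [5,8); WM=3
i=3 t=1 v=4: DROP (t<3-1); WM=3
i=4 t=11 v=6: → [11,14); WM=9
i=5 t=7 v=9: DROP (t<9-1); WM=9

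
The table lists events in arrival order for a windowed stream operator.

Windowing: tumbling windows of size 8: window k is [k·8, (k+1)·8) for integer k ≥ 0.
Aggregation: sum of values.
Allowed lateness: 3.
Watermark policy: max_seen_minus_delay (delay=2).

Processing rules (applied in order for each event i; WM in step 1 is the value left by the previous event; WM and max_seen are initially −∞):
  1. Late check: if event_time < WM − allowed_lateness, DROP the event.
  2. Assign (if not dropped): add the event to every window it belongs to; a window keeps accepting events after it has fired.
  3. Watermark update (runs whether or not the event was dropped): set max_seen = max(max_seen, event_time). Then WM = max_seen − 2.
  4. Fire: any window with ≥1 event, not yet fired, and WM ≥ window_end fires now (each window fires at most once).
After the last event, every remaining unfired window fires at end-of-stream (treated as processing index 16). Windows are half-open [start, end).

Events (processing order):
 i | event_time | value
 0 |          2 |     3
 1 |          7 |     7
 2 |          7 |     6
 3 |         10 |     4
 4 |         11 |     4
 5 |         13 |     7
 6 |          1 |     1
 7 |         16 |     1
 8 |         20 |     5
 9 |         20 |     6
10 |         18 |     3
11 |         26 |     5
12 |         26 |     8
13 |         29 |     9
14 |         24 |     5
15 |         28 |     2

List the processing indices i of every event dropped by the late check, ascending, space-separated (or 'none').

6

i=0 t=2 v=3: → [0,8); WM=0
i=1 t=7 v=7: → [0,8); WM=5
i=2 t=7 v=6: → [0,8); WM=5
i=3 t=10 v=4: → [8,16); WM=8; [0,8) fires=16
i=4 t=11 v=4: → [8,16); WM=9
i=5 t=13 v=7: → [8,16); WM=11
i=6 t=1 v=1: DROP (t<11-3); WM=11
i=7 t=16 v=1: → [16,24); WM=14
i=8 t=20 v=5: → [16,24); WM=18; [8,16) fires=15
i=9 t=20 v=6: → [16,24); WM=18
i=10 t=18 v=3: → [16,24); WM=18
i=11 t=26 v=5: → [24,32); WM=24; [16,24) fires=15
i=12 t=26 v=8: → [24,32); WM=24
i=13 t=29 v=9: → [24,32); WM=27
i=14 t=24 v=5: → [24,32); WM=27
i=15 t=28 v=2: → [24,32); WM=27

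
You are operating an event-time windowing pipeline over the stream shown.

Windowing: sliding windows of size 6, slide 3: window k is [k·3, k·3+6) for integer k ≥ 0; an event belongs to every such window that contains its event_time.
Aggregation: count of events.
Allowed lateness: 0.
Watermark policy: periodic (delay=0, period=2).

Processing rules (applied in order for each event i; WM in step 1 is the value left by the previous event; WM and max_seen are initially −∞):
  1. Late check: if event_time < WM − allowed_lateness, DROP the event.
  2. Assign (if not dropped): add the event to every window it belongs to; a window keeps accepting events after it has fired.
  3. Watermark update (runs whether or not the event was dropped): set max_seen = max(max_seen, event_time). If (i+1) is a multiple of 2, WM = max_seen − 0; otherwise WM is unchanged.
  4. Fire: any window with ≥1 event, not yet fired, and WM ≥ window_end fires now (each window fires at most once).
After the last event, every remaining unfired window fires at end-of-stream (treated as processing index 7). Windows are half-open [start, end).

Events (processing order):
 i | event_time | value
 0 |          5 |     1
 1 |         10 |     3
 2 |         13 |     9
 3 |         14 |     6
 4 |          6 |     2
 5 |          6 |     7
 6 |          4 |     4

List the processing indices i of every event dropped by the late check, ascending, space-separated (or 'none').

i=0 t=5 v=1: → [3,9),[0,6); WM=−∞
i=1 t=10 v=3: → [9,15),[6,12); WM=10; [0,6) fires=1 [3,9) fires=1
i=2 t=13 v=9: → [12,18),[9,15); WM=10
i=3 t=14 v=6: → [12,18),[9,15); WM=14; [6,12) fires=1
i=4 t=6 v=2: DROP (t<14-0); WM=14
i=5 t=6 v=7: DROP (t<14-0); WM=14
i=6 t=4 v=4: DROP (t<14-0); WM=14

4 5 6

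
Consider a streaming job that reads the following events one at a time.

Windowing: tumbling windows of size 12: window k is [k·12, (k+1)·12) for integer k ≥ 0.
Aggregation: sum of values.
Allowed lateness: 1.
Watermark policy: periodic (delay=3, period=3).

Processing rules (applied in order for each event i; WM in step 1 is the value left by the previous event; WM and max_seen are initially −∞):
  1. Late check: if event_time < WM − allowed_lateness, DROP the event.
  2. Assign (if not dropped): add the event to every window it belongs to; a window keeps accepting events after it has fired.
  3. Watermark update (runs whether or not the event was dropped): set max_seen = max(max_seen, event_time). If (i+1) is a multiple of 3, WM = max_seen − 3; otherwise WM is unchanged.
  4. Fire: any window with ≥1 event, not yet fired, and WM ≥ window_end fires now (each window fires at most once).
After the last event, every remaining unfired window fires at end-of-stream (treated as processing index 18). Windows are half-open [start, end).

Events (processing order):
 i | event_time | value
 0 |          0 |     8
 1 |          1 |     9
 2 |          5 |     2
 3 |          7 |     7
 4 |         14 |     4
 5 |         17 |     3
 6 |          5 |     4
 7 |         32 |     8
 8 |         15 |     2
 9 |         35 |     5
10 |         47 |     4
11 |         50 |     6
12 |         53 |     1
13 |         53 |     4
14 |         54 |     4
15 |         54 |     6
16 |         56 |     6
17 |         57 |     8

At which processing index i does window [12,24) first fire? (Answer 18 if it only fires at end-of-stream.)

8

i=0 t=0 v=8: → [0,12); WM=−∞
i=1 t=1 v=9: → [0,12); WM=−∞
i=2 t=5 v=2: → [0,12); WM=2
i=3 t=7 v=7: → [0,12); WM=2
i=4 t=14 v=4: → [12,24); WM=2
i=5 t=17 v=3: → [12,24); WM=14; [0,12) fires=26
i=6 t=5 v=4: DROP (t<14-1); WM=14
i=7 t=32 v=8: → [24,36); WM=14
i=8 t=15 v=2: → [12,24); WM=29; [12,24) fires=9
i=9 t=35 v=5: → [24,36); WM=29
i=10 t=47 v=4: → [36,48); WM=29
i=11 t=50 v=6: → [48,60); WM=47; [24,36) fires=13
i=12 t=53 v=1: → [48,60); WM=47
i=13 t=53 v=4: → [48,60); WM=47
i=14 t=54 v=4: → [48,60); WM=51; [36,48) fires=4
i=15 t=54 v=6: → [48,60); WM=51
i=16 t=56 v=6: → [48,60); WM=51
i=17 t=57 v=8: → [48,60); WM=54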